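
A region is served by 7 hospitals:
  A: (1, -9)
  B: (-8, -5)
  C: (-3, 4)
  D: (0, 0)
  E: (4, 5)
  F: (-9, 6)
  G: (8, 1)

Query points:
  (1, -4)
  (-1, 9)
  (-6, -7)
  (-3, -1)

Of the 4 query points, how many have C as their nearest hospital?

(1, -4) — d² to each: A:25, B:82, C:80, D:17, E:90, F:200, G:74 → nearest is D
(-1, 9) — d² to each: A:328, B:245, C:29, D:82, E:41, F:73, G:145 → nearest is C
(-6, -7) — d² to each: A:53, B:8, C:130, D:85, E:244, F:178, G:260 → nearest is B
(-3, -1) — d² to each: A:80, B:41, C:25, D:10, E:85, F:85, G:125 → nearest is D
1 of the 4 points has C as nearest.

1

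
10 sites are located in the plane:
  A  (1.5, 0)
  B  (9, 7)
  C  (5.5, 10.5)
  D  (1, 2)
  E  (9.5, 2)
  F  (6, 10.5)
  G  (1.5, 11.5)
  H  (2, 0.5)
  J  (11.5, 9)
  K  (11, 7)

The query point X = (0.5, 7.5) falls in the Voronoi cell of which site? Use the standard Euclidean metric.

Compare squared distances (the ordering matches that of the actual distances):
|XA|² = (0.5−1.5)² + (7.5−0)² = 1 + 56.25 = 57.25
|XB|² = (0.5−9)² + (7.5−7)² = 72.25 + 0.25 = 72.5
|XC|² = (0.5−5.5)² + (7.5−10.5)² = 25 + 9 = 34
|XD|² = (0.5−1)² + (7.5−2)² = 0.25 + 30.25 = 30.5
|XE|² = (0.5−9.5)² + (7.5−2)² = 81 + 30.25 = 111.25
|XF|² = (0.5−6)² + (7.5−10.5)² = 30.25 + 9 = 39.25
|XG|² = (0.5−1.5)² + (7.5−11.5)² = 1 + 16 = 17
|XH|² = (0.5−2)² + (7.5−0.5)² = 2.25 + 49 = 51.25
|XJ|² = (0.5−11.5)² + (7.5−9)² = 121 + 2.25 = 123.25
|XK|² = (0.5−11)² + (7.5−7)² = 110.25 + 0.25 = 110.5
The smallest is to G, so X lies in the Voronoi region of G.

G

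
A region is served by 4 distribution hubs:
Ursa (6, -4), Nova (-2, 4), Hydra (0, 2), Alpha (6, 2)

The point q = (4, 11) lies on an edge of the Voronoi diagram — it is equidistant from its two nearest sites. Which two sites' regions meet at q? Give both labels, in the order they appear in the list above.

Squared distances from q to each site:
d²(q, Ursa) = (4−6)² + (11−(-4))² = 4 + 225 = 229
d²(q, Nova) = (4−(-2))² + (11−4)² = 36 + 49 = 85
d²(q, Hydra) = (4−0)² + (11−2)² = 16 + 81 = 97
d²(q, Alpha) = (4−6)² + (11−2)² = 4 + 81 = 85
q is equidistant from Nova and Alpha (both at squared distance 85), and every other site is strictly farther — so q lies on the Nova–Alpha Voronoi edge.

Nova and Alpha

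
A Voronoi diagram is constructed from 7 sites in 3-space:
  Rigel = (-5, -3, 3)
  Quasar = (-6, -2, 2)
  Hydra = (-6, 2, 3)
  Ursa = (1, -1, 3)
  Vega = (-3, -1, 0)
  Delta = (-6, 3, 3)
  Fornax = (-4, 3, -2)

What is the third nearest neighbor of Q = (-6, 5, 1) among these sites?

Squared Euclidean distances:
d²(Q, Rigel) = (-6−(-5))² + (5−(-3))² + (1−3)² = 1 + 64 + 4 = 69
d²(Q, Quasar) = (-6−(-6))² + (5−(-2))² + (1−2)² = 0 + 49 + 1 = 50
d²(Q, Hydra) = (-6−(-6))² + (5−2)² + (1−3)² = 0 + 9 + 4 = 13
d²(Q, Ursa) = (-6−1)² + (5−(-1))² + (1−3)² = 49 + 36 + 4 = 89
d²(Q, Vega) = (-6−(-3))² + (5−(-1))² + (1−0)² = 9 + 36 + 1 = 46
d²(Q, Delta) = (-6−(-6))² + (5−3)² + (1−3)² = 0 + 4 + 4 = 8
d²(Q, Fornax) = (-6−(-4))² + (5−3)² + (1−(-2))² = 4 + 4 + 9 = 17
Sorted ascending: Delta, Hydra, Fornax, Vega, … — the third-nearest is Fornax.

Fornax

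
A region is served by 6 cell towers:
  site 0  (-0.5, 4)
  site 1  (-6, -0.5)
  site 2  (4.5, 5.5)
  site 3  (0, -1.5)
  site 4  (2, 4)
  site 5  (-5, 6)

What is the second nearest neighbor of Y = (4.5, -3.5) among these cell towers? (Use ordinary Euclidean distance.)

site 4

Since √ is increasing, it suffices to compare squared distances:
d²(Y, site 0) = (4.5−(-0.5))² + (-3.5−4)² = 25 + 56.25 = 81.25
d²(Y, site 1) = (4.5−(-6))² + (-3.5−(-0.5))² = 110.25 + 9 = 119.25
d²(Y, site 2) = (4.5−4.5)² + (-3.5−5.5)² = 0 + 81 = 81
d²(Y, site 3) = (4.5−0)² + (-3.5−(-1.5))² = 20.25 + 4 = 24.25
d²(Y, site 4) = (4.5−2)² + (-3.5−4)² = 6.25 + 56.25 = 62.5
d²(Y, site 5) = (4.5−(-5))² + (-3.5−6)² = 90.25 + 90.25 = 180.5
Sorted ascending: site 3, site 4, site 2, … — the second-nearest is site 4.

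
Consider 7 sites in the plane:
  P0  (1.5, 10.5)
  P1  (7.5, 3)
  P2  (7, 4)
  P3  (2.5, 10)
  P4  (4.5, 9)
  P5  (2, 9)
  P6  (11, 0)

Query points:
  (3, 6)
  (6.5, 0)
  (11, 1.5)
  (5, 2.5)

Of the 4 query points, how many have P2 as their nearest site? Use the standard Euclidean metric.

(3, 6) — d² to each: P0:22.5, P1:29.25, P2:20, P3:16.25, P4:11.25, P5:10, P6:100 → nearest is P5
(6.5, 0) — d² to each: P0:135.25, P1:10, P2:16.25, P3:116, P4:85, P5:101.25, P6:20.25 → nearest is P1
(11, 1.5) — d² to each: P0:171.25, P1:14.5, P2:22.25, P3:144.5, P4:98.5, P5:137.25, P6:2.25 → nearest is P6
(5, 2.5) — d² to each: P0:76.25, P1:6.5, P2:6.25, P3:62.5, P4:42.5, P5:51.25, P6:42.25 → nearest is P2
1 of the 4 points has P2 as nearest.

1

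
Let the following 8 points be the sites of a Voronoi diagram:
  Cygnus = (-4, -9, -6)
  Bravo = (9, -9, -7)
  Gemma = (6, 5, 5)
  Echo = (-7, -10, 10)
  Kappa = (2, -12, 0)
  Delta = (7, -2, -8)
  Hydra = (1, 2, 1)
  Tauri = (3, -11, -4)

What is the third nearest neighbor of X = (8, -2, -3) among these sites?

Squared Euclidean distances:
d²(X, Cygnus) = 144 + 49 + 9 = 202
d²(X, Bravo) = 1 + 49 + 16 = 66
d²(X, Gemma) = 4 + 49 + 64 = 117
d²(X, Echo) = 225 + 64 + 169 = 458
d²(X, Kappa) = 36 + 100 + 9 = 145
d²(X, Delta) = 1 + 0 + 25 = 26
d²(X, Hydra) = 49 + 16 + 16 = 81
d²(X, Tauri) = 25 + 81 + 1 = 107
Sorted ascending: Delta, Bravo, Hydra, Tauri, … — the third-nearest is Hydra.

Hydra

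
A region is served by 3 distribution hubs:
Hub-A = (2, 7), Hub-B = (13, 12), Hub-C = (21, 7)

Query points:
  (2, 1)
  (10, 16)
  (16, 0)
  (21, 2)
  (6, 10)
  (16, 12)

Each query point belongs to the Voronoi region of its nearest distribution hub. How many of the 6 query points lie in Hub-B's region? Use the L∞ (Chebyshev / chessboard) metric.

2

(2, 1) — d to each: Hub-A:6, Hub-B:11, Hub-C:19 → nearest is Hub-A
(10, 16) — d to each: Hub-A:9, Hub-B:4, Hub-C:11 → nearest is Hub-B
(16, 0) — d to each: Hub-A:14, Hub-B:12, Hub-C:7 → nearest is Hub-C
(21, 2) — d to each: Hub-A:19, Hub-B:10, Hub-C:5 → nearest is Hub-C
(6, 10) — d to each: Hub-A:4, Hub-B:7, Hub-C:15 → nearest is Hub-A
(16, 12) — d to each: Hub-A:14, Hub-B:3, Hub-C:5 → nearest is Hub-B
2 of the 6 points have Hub-B as nearest.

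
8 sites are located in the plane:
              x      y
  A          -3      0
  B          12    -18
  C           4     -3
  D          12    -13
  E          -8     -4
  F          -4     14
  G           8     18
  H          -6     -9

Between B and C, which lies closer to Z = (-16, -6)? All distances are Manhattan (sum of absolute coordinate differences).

C

d(Z,B) = |-16−12| + |-6−(-18)| = 28 + 12 = 40
d(Z,C) = |-16−4| + |-6−(-3)| = 20 + 3 = 23
40 > 23, so C is closer.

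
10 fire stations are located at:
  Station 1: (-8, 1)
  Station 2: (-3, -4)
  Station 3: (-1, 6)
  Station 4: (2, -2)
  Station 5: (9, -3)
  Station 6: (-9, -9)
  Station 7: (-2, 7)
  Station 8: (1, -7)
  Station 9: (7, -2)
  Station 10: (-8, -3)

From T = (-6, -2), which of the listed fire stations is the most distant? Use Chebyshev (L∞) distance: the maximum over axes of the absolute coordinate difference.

Station 5

d(T, Station 1) = max(2, 3) = 3
d(T, Station 2) = max(3, 2) = 3
d(T, Station 3) = max(5, 8) = 8
d(T, Station 4) = max(8, 0) = 8
d(T, Station 5) = max(15, 1) = 15
d(T, Station 6) = max(3, 7) = 7
d(T, Station 7) = max(4, 9) = 9
d(T, Station 8) = max(7, 5) = 7
d(T, Station 9) = max(13, 0) = 13
d(T, Station 10) = max(2, 1) = 2
The largest is to Station 5.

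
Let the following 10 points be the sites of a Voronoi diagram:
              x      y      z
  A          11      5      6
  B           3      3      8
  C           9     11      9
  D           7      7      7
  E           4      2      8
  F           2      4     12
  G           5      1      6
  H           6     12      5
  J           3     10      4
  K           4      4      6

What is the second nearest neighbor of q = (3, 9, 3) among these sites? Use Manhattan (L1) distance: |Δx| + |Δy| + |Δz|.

d(q,A) = |3−11| + |9−5| + |3−6| = 8 + 4 + 3 = 15
d(q,B) = |3−3| + |9−3| + |3−8| = 0 + 6 + 5 = 11
d(q,C) = |3−9| + |9−11| + |3−9| = 6 + 2 + 6 = 14
d(q,D) = |3−7| + |9−7| + |3−7| = 4 + 2 + 4 = 10
d(q,E) = |3−4| + |9−2| + |3−8| = 1 + 7 + 5 = 13
d(q,F) = |3−2| + |9−4| + |3−12| = 1 + 5 + 9 = 15
d(q,G) = |3−5| + |9−1| + |3−6| = 2 + 8 + 3 = 13
d(q,H) = |3−6| + |9−12| + |3−5| = 3 + 3 + 2 = 8
d(q,J) = |3−3| + |9−10| + |3−4| = 0 + 1 + 1 = 2
d(q,K) = |3−4| + |9−4| + |3−6| = 1 + 5 + 3 = 9
Sorted ascending: J, H, K, … — the second-nearest is H.

H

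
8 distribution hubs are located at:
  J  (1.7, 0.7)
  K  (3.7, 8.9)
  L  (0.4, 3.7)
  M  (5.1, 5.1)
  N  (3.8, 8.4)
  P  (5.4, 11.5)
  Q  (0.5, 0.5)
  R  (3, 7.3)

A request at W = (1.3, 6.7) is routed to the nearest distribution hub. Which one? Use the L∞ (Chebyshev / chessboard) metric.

d(W,J) = max(0.4, 6) = 6
d(W,K) = max(2.4, 2.2) = 2.4
d(W,L) = max(0.9, 3) = 3
d(W,M) = max(3.8, 1.6) = 3.8
d(W,N) = max(2.5, 1.7) = 2.5
d(W,P) = max(4.1, 4.8) = 4.8
d(W,Q) = max(0.8, 6.2) = 6.2
d(W,R) = max(1.7, 0.6) = 1.7
R is nearest.

R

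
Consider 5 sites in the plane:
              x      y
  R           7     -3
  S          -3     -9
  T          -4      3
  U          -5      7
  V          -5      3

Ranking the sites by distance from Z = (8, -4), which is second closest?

S

Squared Euclidean distances:
|ZR|² = (8−7)² + (-4−(-3))² = 1 + 1 = 2
|ZS|² = (8−(-3))² + (-4−(-9))² = 121 + 25 = 146
|ZT|² = (8−(-4))² + (-4−3)² = 144 + 49 = 193
|ZU|² = (8−(-5))² + (-4−7)² = 169 + 121 = 290
|ZV|² = (8−(-5))² + (-4−3)² = 169 + 49 = 218
Sorted ascending: R, S, T, … — the second-nearest is S.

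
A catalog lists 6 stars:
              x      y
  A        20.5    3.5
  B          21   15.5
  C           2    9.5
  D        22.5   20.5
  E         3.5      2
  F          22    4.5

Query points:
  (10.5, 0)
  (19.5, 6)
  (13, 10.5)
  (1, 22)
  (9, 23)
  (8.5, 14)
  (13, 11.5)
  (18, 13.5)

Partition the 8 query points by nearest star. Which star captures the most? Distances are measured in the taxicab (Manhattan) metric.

C

(10.5, 0) — d to each: A:13.5, B:26, C:18, D:32.5, E:9, F:16 → nearest is E
(19.5, 6) — d to each: A:3.5, B:11, C:21, D:17.5, E:20, F:4 → nearest is A
(13, 10.5) — d to each: A:14.5, B:13, C:12, D:19.5, E:18, F:15 → nearest is C
(1, 22) — d to each: A:38, B:26.5, C:13.5, D:23, E:22.5, F:38.5 → nearest is C
(9, 23) — d to each: A:31, B:19.5, C:20.5, D:16, E:26.5, F:31.5 → nearest is D
(8.5, 14) — d to each: A:22.5, B:14, C:11, D:20.5, E:17, F:23 → nearest is C
(13, 11.5) — d to each: A:15.5, B:12, C:13, D:18.5, E:19, F:16 → nearest is B
(18, 13.5) — d to each: A:12.5, B:5, C:20, D:11.5, E:26, F:13 → nearest is B
Tally — A:1, B:2, C:3, D:1, E:1. C captures the most (3).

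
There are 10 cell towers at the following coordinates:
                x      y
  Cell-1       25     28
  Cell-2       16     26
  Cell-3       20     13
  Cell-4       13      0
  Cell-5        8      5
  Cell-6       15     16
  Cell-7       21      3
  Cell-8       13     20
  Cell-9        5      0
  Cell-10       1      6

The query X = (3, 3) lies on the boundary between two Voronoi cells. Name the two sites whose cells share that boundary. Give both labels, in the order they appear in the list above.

Cell-9 and Cell-10

Squared distances from X to each site:
d²(X, Cell-1) = (3−25)² + (3−28)² = 484 + 625 = 1109
d²(X, Cell-2) = (3−16)² + (3−26)² = 169 + 529 = 698
d²(X, Cell-3) = (3−20)² + (3−13)² = 289 + 100 = 389
d²(X, Cell-4) = (3−13)² + (3−0)² = 100 + 9 = 109
d²(X, Cell-5) = (3−8)² + (3−5)² = 25 + 4 = 29
d²(X, Cell-6) = (3−15)² + (3−16)² = 144 + 169 = 313
d²(X, Cell-7) = (3−21)² + (3−3)² = 324 + 0 = 324
d²(X, Cell-8) = (3−13)² + (3−20)² = 100 + 289 = 389
d²(X, Cell-9) = (3−5)² + (3−0)² = 4 + 9 = 13
d²(X, Cell-10) = (3−1)² + (3−6)² = 4 + 9 = 13
X is equidistant from Cell-9 and Cell-10 (both at squared distance 13), and every other site is strictly farther — so X lies on the Cell-9–Cell-10 Voronoi edge.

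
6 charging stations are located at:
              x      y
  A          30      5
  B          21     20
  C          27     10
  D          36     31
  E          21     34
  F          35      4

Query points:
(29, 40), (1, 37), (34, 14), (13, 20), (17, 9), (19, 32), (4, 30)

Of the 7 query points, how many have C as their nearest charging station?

(29, 40) — d² to each: A:1226, B:464, C:904, D:130, E:100, F:1332 → nearest is E
(1, 37) — d² to each: A:1865, B:689, C:1405, D:1261, E:409, F:2245 → nearest is E
(34, 14) — d² to each: A:97, B:205, C:65, D:293, E:569, F:101 → nearest is C
(13, 20) — d² to each: A:514, B:64, C:296, D:650, E:260, F:740 → nearest is B
(17, 9) — d² to each: A:185, B:137, C:101, D:845, E:641, F:349 → nearest is C
(19, 32) — d² to each: A:850, B:148, C:548, D:290, E:8, F:1040 → nearest is E
(4, 30) — d² to each: A:1301, B:389, C:929, D:1025, E:305, F:1637 → nearest is E
2 of the 7 points have C as nearest.

2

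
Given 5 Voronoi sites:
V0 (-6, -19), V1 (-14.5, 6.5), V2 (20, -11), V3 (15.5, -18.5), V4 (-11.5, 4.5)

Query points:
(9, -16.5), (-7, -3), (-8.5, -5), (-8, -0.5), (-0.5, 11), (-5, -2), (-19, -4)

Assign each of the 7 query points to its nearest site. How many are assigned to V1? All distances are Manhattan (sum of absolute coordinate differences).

1

(9, -16.5) — d to each: V0:17.5, V1:46.5, V2:16.5, V3:8.5, V4:41.5 → nearest is V3
(-7, -3) — d to each: V0:17, V1:17, V2:35, V3:38, V4:12 → nearest is V4
(-8.5, -5) — d to each: V0:16.5, V1:17.5, V2:34.5, V3:37.5, V4:12.5 → nearest is V4
(-8, -0.5) — d to each: V0:20.5, V1:13.5, V2:38.5, V3:41.5, V4:8.5 → nearest is V4
(-0.5, 11) — d to each: V0:35.5, V1:18.5, V2:42.5, V3:45.5, V4:17.5 → nearest is V4
(-5, -2) — d to each: V0:18, V1:18, V2:34, V3:37, V4:13 → nearest is V4
(-19, -4) — d to each: V0:28, V1:15, V2:46, V3:49, V4:16 → nearest is V1
1 of the 7 points has V1 as nearest.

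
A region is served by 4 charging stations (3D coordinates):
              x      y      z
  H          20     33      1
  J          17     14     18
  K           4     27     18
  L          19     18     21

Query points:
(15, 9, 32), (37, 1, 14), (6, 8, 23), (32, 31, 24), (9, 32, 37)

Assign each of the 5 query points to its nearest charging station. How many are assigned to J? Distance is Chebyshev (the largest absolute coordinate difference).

1

(15, 9, 32) — d to each: H:31, J:14, K:18, L:11 → nearest is L
(37, 1, 14) — d to each: H:32, J:20, K:33, L:18 → nearest is L
(6, 8, 23) — d to each: H:25, J:11, K:19, L:13 → nearest is J
(32, 31, 24) — d to each: H:23, J:17, K:28, L:13 → nearest is L
(9, 32, 37) — d to each: H:36, J:19, K:19, L:16 → nearest is L
1 of the 5 points has J as nearest.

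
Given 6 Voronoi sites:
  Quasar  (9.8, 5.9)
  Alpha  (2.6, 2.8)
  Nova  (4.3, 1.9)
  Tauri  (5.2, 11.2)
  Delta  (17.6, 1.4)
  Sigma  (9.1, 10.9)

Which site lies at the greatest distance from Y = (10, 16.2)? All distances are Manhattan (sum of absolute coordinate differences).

Delta

d(Y, Quasar) = |10−9.8| + |16.2−5.9| = 0.2 + 10.3 = 10.5
d(Y, Alpha) = |10−2.6| + |16.2−2.8| = 7.4 + 13.4 = 20.8
d(Y, Nova) = |10−4.3| + |16.2−1.9| = 5.7 + 14.3 = 20
d(Y, Tauri) = |10−5.2| + |16.2−11.2| = 4.8 + 5 = 9.8
d(Y, Delta) = |10−17.6| + |16.2−1.4| = 7.6 + 14.8 = 22.4
d(Y, Sigma) = |10−9.1| + |16.2−10.9| = 0.9 + 5.3 = 6.2
The largest is to Delta.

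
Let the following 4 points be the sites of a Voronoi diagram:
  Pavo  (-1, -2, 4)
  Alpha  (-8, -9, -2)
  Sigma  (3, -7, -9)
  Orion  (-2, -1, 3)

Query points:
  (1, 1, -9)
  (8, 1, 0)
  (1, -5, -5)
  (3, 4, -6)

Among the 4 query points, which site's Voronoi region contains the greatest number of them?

Sigma

(1, 1, -9) — d² to each: Pavo:182, Alpha:230, Sigma:68, Orion:157 → nearest is Sigma
(8, 1, 0) — d² to each: Pavo:106, Alpha:360, Sigma:170, Orion:113 → nearest is Pavo
(1, -5, -5) — d² to each: Pavo:94, Alpha:106, Sigma:24, Orion:89 → nearest is Sigma
(3, 4, -6) — d² to each: Pavo:152, Alpha:306, Sigma:130, Orion:131 → nearest is Sigma
Tally — Pavo:1, Sigma:3. Sigma captures the most (3).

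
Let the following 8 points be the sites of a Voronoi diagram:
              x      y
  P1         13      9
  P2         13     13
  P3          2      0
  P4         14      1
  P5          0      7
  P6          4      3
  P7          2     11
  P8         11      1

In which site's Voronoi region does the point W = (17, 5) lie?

Squared Euclidean distances:
|WP1|² = 16 + 16 = 32
|WP2|² = 16 + 64 = 80
|WP3|² = 225 + 25 = 250
|WP4|² = 9 + 16 = 25
|WP5|² = 289 + 4 = 293
|WP6|² = 169 + 4 = 173
|WP7|² = 225 + 36 = 261
|WP8|² = 36 + 16 = 52
The smallest is to P4, so W lies in the Voronoi region of P4.

P4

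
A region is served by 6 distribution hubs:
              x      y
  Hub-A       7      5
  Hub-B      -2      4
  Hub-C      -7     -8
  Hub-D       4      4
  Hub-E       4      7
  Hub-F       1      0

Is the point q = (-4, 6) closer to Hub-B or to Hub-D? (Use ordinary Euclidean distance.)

Hub-B

Compare squared distances:
d²(q, Hub-B) = (-4−(-2))² + (6−4)² = 4 + 4 = 8
d²(q, Hub-D) = (-4−4)² + (6−4)² = 64 + 4 = 68
8 < 68, so Hub-B is closer.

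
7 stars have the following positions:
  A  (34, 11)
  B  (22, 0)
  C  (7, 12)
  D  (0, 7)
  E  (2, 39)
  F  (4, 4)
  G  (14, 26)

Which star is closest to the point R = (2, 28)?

E

Squared Euclidean distances:
|RA|² = (2−34)² + (28−11)² = 1024 + 289 = 1313
|RB|² = (2−22)² + (28−0)² = 400 + 784 = 1184
|RC|² = (2−7)² + (28−12)² = 25 + 256 = 281
|RD|² = (2−0)² + (28−7)² = 4 + 441 = 445
|RE|² = (2−2)² + (28−39)² = 0 + 121 = 121
|RF|² = (2−4)² + (28−4)² = 4 + 576 = 580
|RG|² = (2−14)² + (28−26)² = 144 + 4 = 148
E is nearest.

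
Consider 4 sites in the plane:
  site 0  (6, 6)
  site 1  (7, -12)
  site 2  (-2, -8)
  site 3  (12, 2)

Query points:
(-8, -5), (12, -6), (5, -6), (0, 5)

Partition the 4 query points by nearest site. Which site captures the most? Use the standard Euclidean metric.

(-8, -5) — d² to each: site 0:317, site 1:274, site 2:45, site 3:449 → nearest is site 2
(12, -6) — d² to each: site 0:180, site 1:61, site 2:200, site 3:64 → nearest is site 1
(5, -6) — d² to each: site 0:145, site 1:40, site 2:53, site 3:113 → nearest is site 1
(0, 5) — d² to each: site 0:37, site 1:338, site 2:173, site 3:153 → nearest is site 0
Tally — site 0:1, site 1:2, site 2:1. site 1 captures the most (2).

site 1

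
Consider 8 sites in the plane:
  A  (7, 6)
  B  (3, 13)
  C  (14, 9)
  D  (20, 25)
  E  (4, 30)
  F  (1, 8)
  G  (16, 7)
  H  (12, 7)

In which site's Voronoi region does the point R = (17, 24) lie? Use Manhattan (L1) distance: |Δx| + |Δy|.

D

d(R,A) = 10 + 18 = 28
d(R,B) = 14 + 11 = 25
d(R,C) = 3 + 15 = 18
d(R,D) = 3 + 1 = 4
d(R,E) = 13 + 6 = 19
d(R,F) = 16 + 16 = 32
d(R,G) = 1 + 17 = 18
d(R,H) = 5 + 17 = 22
D is nearest.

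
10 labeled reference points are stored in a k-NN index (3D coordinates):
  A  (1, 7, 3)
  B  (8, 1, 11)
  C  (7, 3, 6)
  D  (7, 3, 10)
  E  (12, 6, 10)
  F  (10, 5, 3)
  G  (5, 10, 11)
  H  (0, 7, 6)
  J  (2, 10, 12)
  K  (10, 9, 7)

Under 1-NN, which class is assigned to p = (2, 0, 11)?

Since √ is increasing, it suffices to compare squared distances:
|pA|² = (2−1)² + (0−7)² + (11−3)² = 1 + 49 + 64 = 114
|pB|² = (2−8)² + (0−1)² + (11−11)² = 36 + 1 + 0 = 37
|pC|² = (2−7)² + (0−3)² + (11−6)² = 25 + 9 + 25 = 59
|pD|² = (2−7)² + (0−3)² + (11−10)² = 25 + 9 + 1 = 35
|pE|² = (2−12)² + (0−6)² + (11−10)² = 100 + 36 + 1 = 137
|pF|² = (2−10)² + (0−5)² + (11−3)² = 64 + 25 + 64 = 153
|pG|² = (2−5)² + (0−10)² + (11−11)² = 9 + 100 + 0 = 109
|pH|² = (2−0)² + (0−7)² + (11−6)² = 4 + 49 + 25 = 78
|pJ|² = (2−2)² + (0−10)² + (11−12)² = 0 + 100 + 1 = 101
|pK|² = (2−10)² + (0−9)² + (11−7)² = 64 + 81 + 16 = 161
The smallest is to D, so p lies in the Voronoi region of D.

D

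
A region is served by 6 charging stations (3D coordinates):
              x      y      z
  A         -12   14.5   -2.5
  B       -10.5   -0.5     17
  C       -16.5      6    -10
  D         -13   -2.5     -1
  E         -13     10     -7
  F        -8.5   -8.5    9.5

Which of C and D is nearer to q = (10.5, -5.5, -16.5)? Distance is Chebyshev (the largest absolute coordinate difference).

d(q,C) = max(27, 11.5, 6.5) = 27
d(q,D) = max(23.5, 3, 15.5) = 23.5
27 > 23.5, so D is closer.

D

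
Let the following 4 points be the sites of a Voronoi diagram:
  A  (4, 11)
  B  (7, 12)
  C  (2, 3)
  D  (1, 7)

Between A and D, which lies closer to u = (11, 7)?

Compare squared distances:
|uA|² = (11−4)² + (7−11)² = 49 + 16 = 65
|uD|² = (11−1)² + (7−7)² = 100 + 0 = 100
65 < 100, so A is closer.

A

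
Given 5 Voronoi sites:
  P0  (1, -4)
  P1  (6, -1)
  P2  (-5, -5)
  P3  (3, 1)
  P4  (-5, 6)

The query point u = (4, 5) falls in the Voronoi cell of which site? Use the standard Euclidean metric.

Since √ is increasing, it suffices to compare squared distances:
|uP0|² = 9 + 81 = 90
|uP1|² = 4 + 36 = 40
|uP2|² = 81 + 100 = 181
|uP3|² = 1 + 16 = 17
|uP4|² = 81 + 1 = 82
Minimum is at P3.

P3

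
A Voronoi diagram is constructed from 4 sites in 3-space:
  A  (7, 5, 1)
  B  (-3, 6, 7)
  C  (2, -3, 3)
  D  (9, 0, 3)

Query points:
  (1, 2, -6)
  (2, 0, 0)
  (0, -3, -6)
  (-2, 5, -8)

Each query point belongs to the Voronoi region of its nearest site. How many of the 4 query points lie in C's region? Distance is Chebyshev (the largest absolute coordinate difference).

(1, 2, -6) — d to each: A:7, B:13, C:9, D:9 → nearest is A
(2, 0, 0) — d to each: A:5, B:7, C:3, D:7 → nearest is C
(0, -3, -6) — d to each: A:8, B:13, C:9, D:9 → nearest is A
(-2, 5, -8) — d to each: A:9, B:15, C:11, D:11 → nearest is A
1 of the 4 points has C as nearest.

1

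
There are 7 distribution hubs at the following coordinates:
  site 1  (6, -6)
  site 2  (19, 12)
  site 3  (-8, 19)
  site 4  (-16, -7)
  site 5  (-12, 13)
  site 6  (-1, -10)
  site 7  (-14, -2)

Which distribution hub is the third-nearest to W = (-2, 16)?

Since √ is increasing, it suffices to compare squared distances:
d²(W, site 1) = (-2−6)² + (16−(-6))² = 64 + 484 = 548
d²(W, site 2) = (-2−19)² + (16−12)² = 441 + 16 = 457
d²(W, site 3) = (-2−(-8))² + (16−19)² = 36 + 9 = 45
d²(W, site 4) = (-2−(-16))² + (16−(-7))² = 196 + 529 = 725
d²(W, site 5) = (-2−(-12))² + (16−13)² = 100 + 9 = 109
d²(W, site 6) = (-2−(-1))² + (16−(-10))² = 1 + 676 = 677
d²(W, site 7) = (-2−(-14))² + (16−(-2))² = 144 + 324 = 468
Sorted ascending: site 3, site 5, site 2, site 7, … — the third-nearest is site 2.

site 2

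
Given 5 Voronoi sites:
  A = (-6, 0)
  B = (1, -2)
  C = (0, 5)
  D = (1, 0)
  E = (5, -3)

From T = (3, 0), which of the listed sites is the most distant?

A

Squared Euclidean distances:
|TA|² = 81 + 0 = 81
|TB|² = 4 + 4 = 8
|TC|² = 9 + 25 = 34
|TD|² = 4 + 0 = 4
|TE|² = 4 + 9 = 13
The largest is to A.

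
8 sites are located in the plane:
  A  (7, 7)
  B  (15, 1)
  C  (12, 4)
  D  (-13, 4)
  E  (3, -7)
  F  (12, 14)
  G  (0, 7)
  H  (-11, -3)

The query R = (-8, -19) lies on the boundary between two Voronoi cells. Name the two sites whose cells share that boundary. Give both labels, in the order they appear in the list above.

E and H

Squared distances from R to each site:
|RA|² = 225 + 676 = 901
|RB|² = 529 + 400 = 929
|RC|² = 400 + 529 = 929
|RD|² = 25 + 529 = 554
|RE|² = 121 + 144 = 265
|RF|² = 400 + 1089 = 1489
|RG|² = 64 + 676 = 740
|RH|² = 9 + 256 = 265
R is equidistant from E and H (both at squared distance 265), and every other site is strictly farther — so R lies on the E–H Voronoi edge.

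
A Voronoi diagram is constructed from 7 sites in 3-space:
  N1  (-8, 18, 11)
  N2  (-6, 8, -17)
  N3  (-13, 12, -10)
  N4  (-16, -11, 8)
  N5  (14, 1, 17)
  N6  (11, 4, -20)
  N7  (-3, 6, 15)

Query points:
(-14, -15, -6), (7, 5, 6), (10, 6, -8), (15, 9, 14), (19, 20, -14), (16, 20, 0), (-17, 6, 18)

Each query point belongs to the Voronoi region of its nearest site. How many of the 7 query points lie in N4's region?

(-14, -15, -6) — d² to each: N1:1414, N2:714, N3:746, N4:216, N5:1569, N6:1182, N7:1003 → nearest is N4
(7, 5, 6) — d² to each: N1:419, N2:707, N3:705, N4:789, N5:186, N6:693, N7:182 → nearest is N7
(10, 6, -8) — d² to each: N1:829, N2:341, N3:569, N4:1221, N5:666, N6:149, N7:698 → nearest is N6
(15, 9, 14) — d² to each: N1:619, N2:1403, N3:1369, N4:1397, N5:74, N6:1197, N7:334 → nearest is N5
(19, 20, -14) — d² to each: N1:1358, N2:778, N3:1104, N4:2670, N5:1347, N6:356, N7:1521 → nearest is N6
(16, 20, 0) — d² to each: N1:701, N2:917, N3:1005, N4:2049, N5:654, N6:681, N7:782 → nearest is N5
(-17, 6, 18) — d² to each: N1:274, N2:1350, N3:836, N4:390, N5:987, N6:2232, N7:205 → nearest is N7
1 of the 7 points has N4 as nearest.

1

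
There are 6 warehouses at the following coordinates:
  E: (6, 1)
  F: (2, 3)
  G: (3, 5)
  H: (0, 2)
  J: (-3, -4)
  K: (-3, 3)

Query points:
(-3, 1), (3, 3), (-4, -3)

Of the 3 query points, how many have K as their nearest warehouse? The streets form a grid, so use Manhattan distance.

1

(-3, 1) — d to each: E:9, F:7, G:10, H:4, J:5, K:2 → nearest is K
(3, 3) — d to each: E:5, F:1, G:2, H:4, J:13, K:6 → nearest is F
(-4, -3) — d to each: E:14, F:12, G:15, H:9, J:2, K:7 → nearest is J
1 of the 3 points has K as nearest.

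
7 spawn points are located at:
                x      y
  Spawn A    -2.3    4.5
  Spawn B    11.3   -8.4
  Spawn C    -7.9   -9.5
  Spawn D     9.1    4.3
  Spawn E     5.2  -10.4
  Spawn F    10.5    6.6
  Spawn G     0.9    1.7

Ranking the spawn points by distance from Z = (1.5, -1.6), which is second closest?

Compare squared distances (the ordering matches that of the actual distances):
d²(Z, Spawn A) = (1.5−(-2.3))² + (-1.6−4.5)² = 14.44 + 37.21 = 51.65
d²(Z, Spawn B) = (1.5−11.3)² + (-1.6−(-8.4))² = 96.04 + 46.24 = 142.28
d²(Z, Spawn C) = (1.5−(-7.9))² + (-1.6−(-9.5))² = 88.36 + 62.41 = 150.77
d²(Z, Spawn D) = (1.5−9.1)² + (-1.6−4.3)² = 57.76 + 34.81 = 92.57
d²(Z, Spawn E) = (1.5−5.2)² + (-1.6−(-10.4))² = 13.69 + 77.44 = 91.13
d²(Z, Spawn F) = (1.5−10.5)² + (-1.6−6.6)² = 81 + 67.24 = 148.24
d²(Z, Spawn G) = (1.5−0.9)² + (-1.6−1.7)² = 0.36 + 10.89 = 11.25
Sorted ascending: Spawn G, Spawn A, Spawn E, … — the second-nearest is Spawn A.

Spawn A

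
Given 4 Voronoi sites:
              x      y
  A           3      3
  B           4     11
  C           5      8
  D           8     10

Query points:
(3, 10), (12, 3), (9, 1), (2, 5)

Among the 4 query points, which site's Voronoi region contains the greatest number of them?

A

(3, 10) — d² to each: A:49, B:2, C:8, D:25 → nearest is B
(12, 3) — d² to each: A:81, B:128, C:74, D:65 → nearest is D
(9, 1) — d² to each: A:40, B:125, C:65, D:82 → nearest is A
(2, 5) — d² to each: A:5, B:40, C:18, D:61 → nearest is A
Tally — A:2, B:1, D:1. A captures the most (2).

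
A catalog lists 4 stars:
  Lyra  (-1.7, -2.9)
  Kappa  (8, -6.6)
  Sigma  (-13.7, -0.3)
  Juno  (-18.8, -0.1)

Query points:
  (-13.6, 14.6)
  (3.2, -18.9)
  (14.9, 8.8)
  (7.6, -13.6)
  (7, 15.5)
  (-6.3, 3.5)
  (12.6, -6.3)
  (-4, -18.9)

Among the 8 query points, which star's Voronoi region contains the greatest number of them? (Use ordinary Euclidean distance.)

(-13.6, 14.6) — d² to each: Lyra:447.86, Kappa:916, Sigma:222.02, Juno:243.13 → nearest is Sigma
(3.2, -18.9) — d² to each: Lyra:280.01, Kappa:174.33, Sigma:631.57, Juno:837.44 → nearest is Kappa
(14.9, 8.8) — d² to each: Lyra:412.45, Kappa:284.77, Sigma:900.77, Juno:1214.9 → nearest is Kappa
(7.6, -13.6) — d² to each: Lyra:200.98, Kappa:49.16, Sigma:630.58, Juno:879.21 → nearest is Kappa
(7, 15.5) — d² to each: Lyra:414.25, Kappa:489.41, Sigma:678.13, Juno:909 → nearest is Lyra
(-6.3, 3.5) — d² to each: Lyra:62.12, Kappa:306.5, Sigma:69.2, Juno:169.21 → nearest is Lyra
(12.6, -6.3) — d² to each: Lyra:216.05, Kappa:21.25, Sigma:727.69, Juno:1024.4 → nearest is Kappa
(-4, -18.9) — d² to each: Lyra:261.29, Kappa:295.29, Sigma:440.05, Juno:572.48 → nearest is Lyra
Tally — Lyra:3, Kappa:4, Sigma:1. Kappa captures the most (4).

Kappa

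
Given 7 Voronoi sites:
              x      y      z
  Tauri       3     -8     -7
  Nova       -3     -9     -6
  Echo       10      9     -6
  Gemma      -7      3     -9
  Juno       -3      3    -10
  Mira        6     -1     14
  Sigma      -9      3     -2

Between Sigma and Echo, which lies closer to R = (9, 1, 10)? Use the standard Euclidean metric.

Compare squared distances:
d²(R, Sigma) = (9−(-9))² + (1−3)² + (10−(-2))² = 324 + 4 + 144 = 472
d²(R, Echo) = (9−10)² + (1−9)² + (10−(-6))² = 1 + 64 + 256 = 321
472 > 321, so Echo is closer.

Echo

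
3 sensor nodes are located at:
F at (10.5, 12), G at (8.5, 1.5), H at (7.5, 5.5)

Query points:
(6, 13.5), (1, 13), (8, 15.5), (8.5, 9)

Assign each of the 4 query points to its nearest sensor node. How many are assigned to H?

(6, 13.5) — d² to each: F:22.5, G:150.25, H:66.25 → nearest is F
(1, 13) — d² to each: F:91.25, G:188.5, H:98.5 → nearest is F
(8, 15.5) — d² to each: F:18.5, G:196.25, H:100.25 → nearest is F
(8.5, 9) — d² to each: F:13, G:56.25, H:13.25 → nearest is F
0 of the 4 points have H as nearest.

0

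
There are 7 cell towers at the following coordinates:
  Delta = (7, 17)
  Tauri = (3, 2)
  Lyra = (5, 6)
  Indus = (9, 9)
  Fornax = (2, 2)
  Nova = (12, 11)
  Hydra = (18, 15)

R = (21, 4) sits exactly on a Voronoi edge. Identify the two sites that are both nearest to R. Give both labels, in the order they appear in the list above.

Squared distances from R to each site:
d²(R, Delta) = (21−7)² + (4−17)² = 196 + 169 = 365
d²(R, Tauri) = (21−3)² + (4−2)² = 324 + 4 = 328
d²(R, Lyra) = (21−5)² + (4−6)² = 256 + 4 = 260
d²(R, Indus) = (21−9)² + (4−9)² = 144 + 25 = 169
d²(R, Fornax) = (21−2)² + (4−2)² = 361 + 4 = 365
d²(R, Nova) = (21−12)² + (4−11)² = 81 + 49 = 130
d²(R, Hydra) = (21−18)² + (4−15)² = 9 + 121 = 130
R is equidistant from Nova and Hydra (both at squared distance 130), and every other site is strictly farther — so R lies on the Nova–Hydra Voronoi edge.

Nova and Hydra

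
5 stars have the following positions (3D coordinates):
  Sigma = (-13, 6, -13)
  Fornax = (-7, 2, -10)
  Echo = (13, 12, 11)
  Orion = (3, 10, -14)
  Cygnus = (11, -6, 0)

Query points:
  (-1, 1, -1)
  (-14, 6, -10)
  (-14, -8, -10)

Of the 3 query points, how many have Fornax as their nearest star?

2

(-1, 1, -1) — d² to each: Sigma:313, Fornax:118, Echo:461, Orion:266, Cygnus:194 → nearest is Fornax
(-14, 6, -10) — d² to each: Sigma:10, Fornax:65, Echo:1206, Orion:321, Cygnus:869 → nearest is Sigma
(-14, -8, -10) — d² to each: Sigma:206, Fornax:149, Echo:1570, Orion:629, Cygnus:729 → nearest is Fornax
2 of the 3 points have Fornax as nearest.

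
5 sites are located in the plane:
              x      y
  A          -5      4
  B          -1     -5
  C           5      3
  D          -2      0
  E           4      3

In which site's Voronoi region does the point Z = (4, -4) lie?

Compare squared distances (the ordering matches that of the actual distances):
|ZA|² = (4−(-5))² + (-4−4)² = 81 + 64 = 145
|ZB|² = (4−(-1))² + (-4−(-5))² = 25 + 1 = 26
|ZC|² = (4−5)² + (-4−3)² = 1 + 49 = 50
|ZD|² = (4−(-2))² + (-4−0)² = 36 + 16 = 52
|ZE|² = (4−4)² + (-4−3)² = 0 + 49 = 49
The smallest is to B, so Z lies in the Voronoi region of B.

B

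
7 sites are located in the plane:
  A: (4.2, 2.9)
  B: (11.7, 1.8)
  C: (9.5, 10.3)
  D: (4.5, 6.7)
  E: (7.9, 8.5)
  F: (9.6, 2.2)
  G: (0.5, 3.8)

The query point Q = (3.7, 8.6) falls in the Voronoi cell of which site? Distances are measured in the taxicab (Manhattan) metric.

D

d(Q,A) = |3.7−4.2| + |8.6−2.9| = 0.5 + 5.7 = 6.2
d(Q,B) = |3.7−11.7| + |8.6−1.8| = 8 + 6.8 = 14.8
d(Q,C) = |3.7−9.5| + |8.6−10.3| = 5.8 + 1.7 = 7.5
d(Q,D) = |3.7−4.5| + |8.6−6.7| = 0.8 + 1.9 = 2.7
d(Q,E) = |3.7−7.9| + |8.6−8.5| = 4.2 + 0.1 = 4.3
d(Q,F) = |3.7−9.6| + |8.6−2.2| = 5.9 + 6.4 = 12.3
d(Q,G) = |3.7−0.5| + |8.6−3.8| = 3.2 + 4.8 = 8
The smallest is to D, so Q lies in the Voronoi region of D.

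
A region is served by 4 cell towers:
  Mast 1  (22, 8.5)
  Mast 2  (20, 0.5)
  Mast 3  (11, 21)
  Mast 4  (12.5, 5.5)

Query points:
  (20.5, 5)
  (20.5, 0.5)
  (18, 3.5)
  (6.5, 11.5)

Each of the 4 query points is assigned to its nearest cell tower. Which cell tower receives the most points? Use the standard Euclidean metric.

Mast 2

(20.5, 5) — d² to each: Mast 1:14.5, Mast 2:20.5, Mast 3:346.25, Mast 4:64.25 → nearest is Mast 1
(20.5, 0.5) — d² to each: Mast 1:66.25, Mast 2:0.25, Mast 3:510.5, Mast 4:89 → nearest is Mast 2
(18, 3.5) — d² to each: Mast 1:41, Mast 2:13, Mast 3:355.25, Mast 4:34.25 → nearest is Mast 2
(6.5, 11.5) — d² to each: Mast 1:249.25, Mast 2:303.25, Mast 3:110.5, Mast 4:72 → nearest is Mast 4
Tally — Mast 1:1, Mast 2:2, Mast 4:1. Mast 2 captures the most (2).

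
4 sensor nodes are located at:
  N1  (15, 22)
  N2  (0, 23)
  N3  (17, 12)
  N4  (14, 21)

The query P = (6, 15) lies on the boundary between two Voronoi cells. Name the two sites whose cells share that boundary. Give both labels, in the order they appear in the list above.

Squared distances from P to each site:
|PN1|² = (6−15)² + (15−22)² = 81 + 49 = 130
|PN2|² = (6−0)² + (15−23)² = 36 + 64 = 100
|PN3|² = (6−17)² + (15−12)² = 121 + 9 = 130
|PN4|² = (6−14)² + (15−21)² = 64 + 36 = 100
P is equidistant from N2 and N4 (both at squared distance 100), and every other site is strictly farther — so P lies on the N2–N4 Voronoi edge.

N2 and N4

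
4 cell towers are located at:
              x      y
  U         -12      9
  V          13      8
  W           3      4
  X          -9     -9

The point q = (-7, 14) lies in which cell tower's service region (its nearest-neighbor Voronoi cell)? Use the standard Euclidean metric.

Compare squared distances (the ordering matches that of the actual distances):
|qU|² = (-7−(-12))² + (14−9)² = 25 + 25 = 50
|qV|² = (-7−13)² + (14−8)² = 400 + 36 = 436
|qW|² = (-7−3)² + (14−4)² = 100 + 100 = 200
|qX|² = (-7−(-9))² + (14−(-9))² = 4 + 529 = 533
U is nearest.

U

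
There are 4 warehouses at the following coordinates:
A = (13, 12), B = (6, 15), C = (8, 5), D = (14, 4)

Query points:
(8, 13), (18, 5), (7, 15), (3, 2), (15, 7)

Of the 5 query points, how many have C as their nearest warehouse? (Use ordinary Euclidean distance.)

(8, 13) — d² to each: A:26, B:8, C:64, D:117 → nearest is B
(18, 5) — d² to each: A:74, B:244, C:100, D:17 → nearest is D
(7, 15) — d² to each: A:45, B:1, C:101, D:170 → nearest is B
(3, 2) — d² to each: A:200, B:178, C:34, D:125 → nearest is C
(15, 7) — d² to each: A:29, B:145, C:53, D:10 → nearest is D
1 of the 5 points has C as nearest.

1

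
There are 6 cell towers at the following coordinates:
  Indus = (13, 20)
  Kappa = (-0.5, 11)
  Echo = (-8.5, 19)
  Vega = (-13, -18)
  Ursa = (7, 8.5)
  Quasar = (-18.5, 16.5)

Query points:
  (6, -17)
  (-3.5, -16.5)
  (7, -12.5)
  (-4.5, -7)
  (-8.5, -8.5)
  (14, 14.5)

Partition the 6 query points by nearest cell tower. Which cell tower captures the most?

(6, -17) — d² to each: Indus:1418, Kappa:826.25, Echo:1506.25, Vega:362, Ursa:651.25, Quasar:1722.5 → nearest is Vega
(-3.5, -16.5) — d² to each: Indus:1604.5, Kappa:765.25, Echo:1285.25, Vega:92.5, Ursa:735.25, Quasar:1314 → nearest is Vega
(7, -12.5) — d² to each: Indus:1092.25, Kappa:608.5, Echo:1232.5, Vega:430.25, Ursa:441, Quasar:1491.25 → nearest is Vega
(-4.5, -7) — d² to each: Indus:1035.25, Kappa:340, Echo:692, Vega:193.25, Ursa:372.5, Quasar:748.25 → nearest is Vega
(-8.5, -8.5) — d² to each: Indus:1274.5, Kappa:444.25, Echo:756.25, Vega:110.5, Ursa:529.25, Quasar:725 → nearest is Vega
(14, 14.5) — d² to each: Indus:31.25, Kappa:222.5, Echo:526.5, Vega:1785.25, Ursa:85, Quasar:1060.25 → nearest is Indus
Tally — Indus:1, Vega:5. Vega captures the most (5).

Vega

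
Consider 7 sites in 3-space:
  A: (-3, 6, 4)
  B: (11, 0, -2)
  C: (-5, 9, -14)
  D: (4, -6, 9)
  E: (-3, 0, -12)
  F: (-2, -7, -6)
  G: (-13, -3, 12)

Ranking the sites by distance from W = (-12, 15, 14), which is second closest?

Compare squared distances (the ordering matches that of the actual distances):
|WA|² = (-12−(-3))² + (15−6)² + (14−4)² = 81 + 81 + 100 = 262
|WB|² = (-12−11)² + (15−0)² + (14−(-2))² = 529 + 225 + 256 = 1010
|WC|² = (-12−(-5))² + (15−9)² + (14−(-14))² = 49 + 36 + 784 = 869
|WD|² = (-12−4)² + (15−(-6))² + (14−9)² = 256 + 441 + 25 = 722
|WE|² = (-12−(-3))² + (15−0)² + (14−(-12))² = 81 + 225 + 676 = 982
|WF|² = (-12−(-2))² + (15−(-7))² + (14−(-6))² = 100 + 484 + 400 = 984
|WG|² = (-12−(-13))² + (15−(-3))² + (14−12)² = 1 + 324 + 4 = 329
Sorted ascending: A, G, D, … — the second-nearest is G.

G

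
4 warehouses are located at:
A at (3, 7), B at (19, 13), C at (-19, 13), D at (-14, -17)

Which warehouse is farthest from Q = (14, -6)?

Since √ is increasing, it suffices to compare squared distances:
|QA|² = 121 + 169 = 290
|QB|² = 25 + 361 = 386
|QC|² = 1089 + 361 = 1450
|QD|² = 784 + 121 = 905
The largest is to C.

C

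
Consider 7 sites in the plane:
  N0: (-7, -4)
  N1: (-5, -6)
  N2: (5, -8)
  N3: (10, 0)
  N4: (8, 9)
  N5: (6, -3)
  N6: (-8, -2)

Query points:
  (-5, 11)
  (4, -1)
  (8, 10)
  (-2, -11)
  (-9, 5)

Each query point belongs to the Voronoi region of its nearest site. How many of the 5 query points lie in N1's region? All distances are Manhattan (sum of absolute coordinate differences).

(-5, 11) — d to each: N0:17, N1:17, N2:29, N3:26, N4:15, N5:25, N6:16 → nearest is N4
(4, -1) — d to each: N0:14, N1:14, N2:8, N3:7, N4:14, N5:4, N6:13 → nearest is N5
(8, 10) — d to each: N0:29, N1:29, N2:21, N3:12, N4:1, N5:15, N6:28 → nearest is N4
(-2, -11) — d to each: N0:12, N1:8, N2:10, N3:23, N4:30, N5:16, N6:15 → nearest is N1
(-9, 5) — d to each: N0:11, N1:15, N2:27, N3:24, N4:21, N5:23, N6:8 → nearest is N6
1 of the 5 points has N1 as nearest.

1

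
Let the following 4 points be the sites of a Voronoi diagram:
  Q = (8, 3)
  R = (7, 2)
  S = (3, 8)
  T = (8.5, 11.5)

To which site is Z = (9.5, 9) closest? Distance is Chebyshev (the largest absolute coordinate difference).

T

d(Z,Q) = max(1.5, 6) = 6
d(Z,R) = max(2.5, 7) = 7
d(Z,S) = max(6.5, 1) = 6.5
d(Z,T) = max(1, 2.5) = 2.5
T is nearest.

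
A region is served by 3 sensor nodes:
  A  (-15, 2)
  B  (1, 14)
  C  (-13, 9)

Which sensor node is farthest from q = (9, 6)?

Since √ is increasing, it suffices to compare squared distances:
|qA|² = (9−(-15))² + (6−2)² = 576 + 16 = 592
|qB|² = (9−1)² + (6−14)² = 64 + 64 = 128
|qC|² = (9−(-13))² + (6−9)² = 484 + 9 = 493
The largest is to A.

A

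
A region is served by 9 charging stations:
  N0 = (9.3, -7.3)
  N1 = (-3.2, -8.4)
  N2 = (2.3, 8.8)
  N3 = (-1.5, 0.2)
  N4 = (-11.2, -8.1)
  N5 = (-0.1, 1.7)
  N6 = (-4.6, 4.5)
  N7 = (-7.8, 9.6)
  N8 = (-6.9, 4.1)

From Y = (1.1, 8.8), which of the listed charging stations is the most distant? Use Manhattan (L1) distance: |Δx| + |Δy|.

d(Y,N0) = |1.1−9.3| + |8.8−(-7.3)| = 8.2 + 16.1 = 24.3
d(Y,N1) = |1.1−(-3.2)| + |8.8−(-8.4)| = 4.3 + 17.2 = 21.5
d(Y,N2) = |1.1−2.3| + |8.8−8.8| = 1.2 + 0 = 1.2
d(Y,N3) = |1.1−(-1.5)| + |8.8−0.2| = 2.6 + 8.6 = 11.2
d(Y,N4) = |1.1−(-11.2)| + |8.8−(-8.1)| = 12.3 + 16.9 = 29.2
d(Y,N5) = |1.1−(-0.1)| + |8.8−1.7| = 1.2 + 7.1 = 8.3
d(Y,N6) = |1.1−(-4.6)| + |8.8−4.5| = 5.7 + 4.3 = 10
d(Y,N7) = |1.1−(-7.8)| + |8.8−9.6| = 8.9 + 0.8 = 9.7
d(Y,N8) = |1.1−(-6.9)| + |8.8−4.1| = 8 + 4.7 = 12.7
The largest is to N4.

N4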